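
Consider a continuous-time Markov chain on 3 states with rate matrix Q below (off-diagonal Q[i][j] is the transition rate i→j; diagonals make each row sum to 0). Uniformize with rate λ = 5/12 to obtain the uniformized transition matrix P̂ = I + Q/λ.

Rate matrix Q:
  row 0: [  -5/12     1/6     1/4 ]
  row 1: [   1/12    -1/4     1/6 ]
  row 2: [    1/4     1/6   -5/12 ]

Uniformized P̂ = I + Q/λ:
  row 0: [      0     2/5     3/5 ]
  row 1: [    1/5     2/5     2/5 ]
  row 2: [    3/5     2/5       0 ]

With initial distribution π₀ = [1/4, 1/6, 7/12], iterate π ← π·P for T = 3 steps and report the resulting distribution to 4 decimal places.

π = [0.3140, 0.4000, 0.2860]

t=0: π = [0.2500, 0.1667, 0.5833]
t=1: π = [0.3833, 0.4000, 0.2167]
t=2: π = [0.2100, 0.4000, 0.3900]
t=3: π = [0.3140, 0.4000, 0.2860]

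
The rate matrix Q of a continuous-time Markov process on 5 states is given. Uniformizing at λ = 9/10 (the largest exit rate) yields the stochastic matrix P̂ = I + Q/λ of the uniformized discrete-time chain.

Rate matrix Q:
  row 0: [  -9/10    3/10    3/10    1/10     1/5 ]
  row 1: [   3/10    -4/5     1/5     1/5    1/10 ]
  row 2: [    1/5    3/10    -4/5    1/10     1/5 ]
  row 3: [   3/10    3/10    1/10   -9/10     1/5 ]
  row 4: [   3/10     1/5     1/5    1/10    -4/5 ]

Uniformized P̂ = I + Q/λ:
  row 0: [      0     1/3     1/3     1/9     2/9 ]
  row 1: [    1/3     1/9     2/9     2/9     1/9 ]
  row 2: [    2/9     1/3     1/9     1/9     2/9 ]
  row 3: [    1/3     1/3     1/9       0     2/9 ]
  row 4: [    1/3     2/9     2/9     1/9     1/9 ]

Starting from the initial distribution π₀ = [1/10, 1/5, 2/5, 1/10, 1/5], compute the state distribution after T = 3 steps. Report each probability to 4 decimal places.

t=0: π = [0.1000, 0.2000, 0.4000, 0.1000, 0.2000]
t=1: π = [0.2556, 0.2667, 0.1778, 0.1222, 0.1778]
t=2: π = [0.2284, 0.2543, 0.2173, 0.1272, 0.1728]
t=3: π = [0.2331, 0.2576, 0.2093, 0.1252, 0.1748]

π = [0.2331, 0.2576, 0.2093, 0.1252, 0.1748]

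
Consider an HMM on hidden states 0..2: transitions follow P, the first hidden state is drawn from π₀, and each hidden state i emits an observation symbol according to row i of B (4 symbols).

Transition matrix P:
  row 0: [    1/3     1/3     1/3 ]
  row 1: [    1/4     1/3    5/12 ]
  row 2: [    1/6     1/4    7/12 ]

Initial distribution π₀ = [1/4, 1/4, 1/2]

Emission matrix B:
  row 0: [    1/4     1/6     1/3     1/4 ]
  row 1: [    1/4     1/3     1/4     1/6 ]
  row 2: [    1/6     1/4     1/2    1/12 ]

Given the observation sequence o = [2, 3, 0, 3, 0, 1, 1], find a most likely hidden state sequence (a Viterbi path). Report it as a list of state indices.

t=0: δ = [8.333e-02, 6.250e-02, 2.500e-01]  (obs o_0=2)
t=1: δ = [1.042e-02, 1.042e-02, 1.215e-02]  ψ = [2, 2, 2]  (obs o_1=3)
t=2: δ = [8.681e-04, 8.681e-04, 1.182e-03]  ψ = [0, 0, 2]  (obs o_2=0)
t=3: δ = [7.234e-05, 4.923e-05, 5.744e-05]  ψ = [0, 2, 2]  (obs o_3=3)
t=4: δ = [6.028e-06, 6.028e-06, 5.584e-06]  ψ = [0, 0, 2]  (obs o_4=0)
t=5: δ = [3.349e-07, 6.698e-07, 8.143e-07]  ψ = [0, 0, 2]  (obs o_5=1)
t=6: δ = [2.791e-08, 7.442e-08, 1.188e-07]  ψ = [1, 1, 2]  (obs o_6=1)
backtrack: best end state = 2; path = [2, 2, 2, 2, 2, 2, 2]

path = [2, 2, 2, 2, 2, 2, 2]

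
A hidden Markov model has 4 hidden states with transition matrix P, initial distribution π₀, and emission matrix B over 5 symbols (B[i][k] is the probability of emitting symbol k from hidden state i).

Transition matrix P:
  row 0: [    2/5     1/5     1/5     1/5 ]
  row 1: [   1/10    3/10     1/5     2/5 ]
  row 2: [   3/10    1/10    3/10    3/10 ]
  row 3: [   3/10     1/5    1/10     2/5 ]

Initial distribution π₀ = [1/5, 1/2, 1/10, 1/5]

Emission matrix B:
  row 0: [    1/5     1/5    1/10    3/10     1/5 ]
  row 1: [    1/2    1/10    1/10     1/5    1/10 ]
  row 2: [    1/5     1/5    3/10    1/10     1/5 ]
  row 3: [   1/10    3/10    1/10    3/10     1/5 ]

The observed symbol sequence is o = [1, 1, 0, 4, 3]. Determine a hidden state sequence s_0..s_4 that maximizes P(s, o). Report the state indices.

path = [3, 3, 1, 3, 3]

t=0: δ = [4.000e-02, 5.000e-02, 2.000e-02, 6.000e-02]  (obs o_0=1)
t=1: δ = [3.600e-03, 1.500e-03, 2.000e-03, 7.200e-03]  ψ = [3, 1, 1, 3]  (obs o_1=1)
t=2: δ = [4.320e-04, 7.200e-04, 1.440e-04, 2.880e-04]  ψ = [3, 3, 0, 3]  (obs o_2=0)
t=3: δ = [3.456e-05, 2.160e-05, 2.880e-05, 5.760e-05]  ψ = [0, 1, 1, 1]  (obs o_3=4)
t=4: δ = [5.184e-06, 2.304e-06, 8.640e-07, 6.912e-06]  ψ = [3, 3, 2, 3]  (obs o_4=3)
backtrack: best end state = 3; path = [3, 3, 1, 3, 3]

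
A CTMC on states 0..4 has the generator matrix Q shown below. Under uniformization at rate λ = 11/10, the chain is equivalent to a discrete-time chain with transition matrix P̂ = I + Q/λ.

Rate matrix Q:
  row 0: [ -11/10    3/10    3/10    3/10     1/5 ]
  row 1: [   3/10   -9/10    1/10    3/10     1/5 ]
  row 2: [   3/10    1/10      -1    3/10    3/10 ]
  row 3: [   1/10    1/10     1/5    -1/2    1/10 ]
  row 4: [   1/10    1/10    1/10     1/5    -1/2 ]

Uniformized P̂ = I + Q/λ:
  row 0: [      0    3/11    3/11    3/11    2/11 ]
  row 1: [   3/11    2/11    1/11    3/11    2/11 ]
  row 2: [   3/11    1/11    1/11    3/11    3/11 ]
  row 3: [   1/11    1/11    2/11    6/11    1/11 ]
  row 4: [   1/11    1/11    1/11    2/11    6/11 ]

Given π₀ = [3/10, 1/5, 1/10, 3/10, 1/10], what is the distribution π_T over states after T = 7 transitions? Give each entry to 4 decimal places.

π = [0.1285, 0.1257, 0.1455, 0.3429, 0.2573]

t=0: π = [0.3000, 0.2000, 0.1000, 0.3000, 0.1000]
t=1: π = [0.1182, 0.1636, 0.1727, 0.3455, 0.2000]
t=2: π = [0.1413, 0.1273, 0.1438, 0.3488, 0.2388]
t=3: π = [0.1273, 0.1282, 0.1483, 0.3461, 0.2500]
t=4: π = [0.1296, 0.1257, 0.1455, 0.3444, 0.2548]
t=5: π = [0.1284, 0.1259, 0.1458, 0.3435, 0.2564]
t=6: π = [0.1286, 0.1257, 0.1455, 0.3431, 0.2571]
t=7: π = [0.1285, 0.1257, 0.1455, 0.3429, 0.2573]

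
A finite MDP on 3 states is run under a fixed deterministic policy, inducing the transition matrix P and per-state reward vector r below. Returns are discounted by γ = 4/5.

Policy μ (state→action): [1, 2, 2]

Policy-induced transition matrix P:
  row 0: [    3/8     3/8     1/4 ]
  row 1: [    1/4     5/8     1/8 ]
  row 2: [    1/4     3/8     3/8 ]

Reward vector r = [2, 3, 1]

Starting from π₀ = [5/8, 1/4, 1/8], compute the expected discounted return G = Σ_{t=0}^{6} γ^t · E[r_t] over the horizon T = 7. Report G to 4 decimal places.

G = 8.7838

t=0: π = [0.6250, 0.2500, 0.1250], E[r] = 2.1250, γ^t·E[r] = 2.125000, running G = 2.125000
t=1: π = [0.3281, 0.4375, 0.2344], E[r] = 2.2031, γ^t·E[r] = 1.762500, running G = 3.887500
t=2: π = [0.2910, 0.4844, 0.2246], E[r] = 2.2598, γ^t·E[r] = 1.446250, running G = 5.333750
t=3: π = [0.2864, 0.4961, 0.2175], E[r] = 2.2786, γ^t·E[r] = 1.166625, running G = 6.500375
t=4: π = [0.2858, 0.4990, 0.2152], E[r] = 2.2838, γ^t·E[r] = 0.935463, running G = 7.435838
t=5: π = [0.2857, 0.4998, 0.2145], E[r] = 2.2852, γ^t·E[r] = 0.748826, running G = 8.184664
t=6: π = [0.2857, 0.4999, 0.2143], E[r] = 2.2856, γ^t·E[r] = 0.599155, running G = 8.783818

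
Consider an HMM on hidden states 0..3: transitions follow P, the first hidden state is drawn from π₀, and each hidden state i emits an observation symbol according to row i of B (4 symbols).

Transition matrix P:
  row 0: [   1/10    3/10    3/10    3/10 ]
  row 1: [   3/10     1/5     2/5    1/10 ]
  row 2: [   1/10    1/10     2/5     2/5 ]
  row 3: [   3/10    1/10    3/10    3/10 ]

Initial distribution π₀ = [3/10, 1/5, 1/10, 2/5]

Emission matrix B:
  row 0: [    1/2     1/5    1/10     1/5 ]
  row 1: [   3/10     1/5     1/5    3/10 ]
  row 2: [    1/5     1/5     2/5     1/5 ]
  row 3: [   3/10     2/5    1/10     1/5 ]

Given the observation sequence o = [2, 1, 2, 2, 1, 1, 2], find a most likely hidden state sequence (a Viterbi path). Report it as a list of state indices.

t=0: δ = [3.000e-02, 4.000e-02, 4.000e-02, 4.000e-02]  (obs o_0=2)
t=1: δ = [2.400e-03, 1.800e-03, 3.200e-03, 6.400e-03]  ψ = [1, 0, 1, 2]  (obs o_1=1)
t=2: δ = [1.920e-04, 1.440e-04, 7.680e-04, 1.920e-04]  ψ = [3, 0, 3, 3]  (obs o_2=2)
t=3: δ = [7.680e-06, 1.536e-05, 1.229e-04, 3.072e-05]  ψ = [2, 2, 2, 2]  (obs o_3=2)
t=4: δ = [2.458e-06, 2.458e-06, 9.830e-06, 1.966e-05]  ψ = [2, 2, 2, 2]  (obs o_4=1)
t=5: δ = [1.180e-06, 3.932e-07, 1.180e-06, 2.359e-06]  ψ = [3, 3, 3, 3]  (obs o_5=1)
t=6: δ = [7.078e-08, 7.078e-08, 2.831e-07, 7.078e-08]  ψ = [3, 0, 3, 3]  (obs o_6=2)
backtrack: best end state = 2; path = [2, 3, 2, 2, 3, 3, 2]

path = [2, 3, 2, 2, 3, 3, 2]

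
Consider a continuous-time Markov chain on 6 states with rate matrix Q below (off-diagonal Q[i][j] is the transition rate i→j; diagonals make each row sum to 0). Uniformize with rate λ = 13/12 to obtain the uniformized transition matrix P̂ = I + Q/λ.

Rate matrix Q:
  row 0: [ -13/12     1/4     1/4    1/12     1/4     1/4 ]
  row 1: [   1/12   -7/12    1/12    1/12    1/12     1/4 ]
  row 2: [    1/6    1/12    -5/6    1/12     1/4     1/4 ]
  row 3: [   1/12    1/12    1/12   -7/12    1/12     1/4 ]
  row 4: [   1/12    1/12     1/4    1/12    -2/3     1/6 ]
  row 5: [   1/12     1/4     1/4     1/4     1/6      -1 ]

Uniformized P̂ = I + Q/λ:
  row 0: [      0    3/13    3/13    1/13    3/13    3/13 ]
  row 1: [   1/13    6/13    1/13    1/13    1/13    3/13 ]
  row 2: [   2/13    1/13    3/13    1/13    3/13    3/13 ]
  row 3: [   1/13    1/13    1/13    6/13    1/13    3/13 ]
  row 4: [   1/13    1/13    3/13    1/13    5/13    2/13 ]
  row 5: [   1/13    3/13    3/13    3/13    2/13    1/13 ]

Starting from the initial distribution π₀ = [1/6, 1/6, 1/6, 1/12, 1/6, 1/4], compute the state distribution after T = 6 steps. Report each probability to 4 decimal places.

t=0: π = [0.1667, 0.1667, 0.1667, 0.0833, 0.1667, 0.2500]
t=1: π = [0.0769, 0.2051, 0.1923, 0.1474, 0.1987, 0.1795]
t=2: π = [0.0858, 0.1953, 0.1765, 0.1612, 0.1933, 0.1879]
t=3: π = [0.0839, 0.1941, 0.1759, 0.1678, 0.1912, 0.1870]
t=4: π = [0.0840, 0.1933, 0.1751, 0.1702, 0.1901, 0.1873]
t=5: π = [0.0839, 0.1930, 0.1748, 0.1712, 0.1897, 0.1873]
t=6: π = [0.0839, 0.1929, 0.1747, 0.1716, 0.1895, 0.1874]

π = [0.0839, 0.1929, 0.1747, 0.1716, 0.1895, 0.1874]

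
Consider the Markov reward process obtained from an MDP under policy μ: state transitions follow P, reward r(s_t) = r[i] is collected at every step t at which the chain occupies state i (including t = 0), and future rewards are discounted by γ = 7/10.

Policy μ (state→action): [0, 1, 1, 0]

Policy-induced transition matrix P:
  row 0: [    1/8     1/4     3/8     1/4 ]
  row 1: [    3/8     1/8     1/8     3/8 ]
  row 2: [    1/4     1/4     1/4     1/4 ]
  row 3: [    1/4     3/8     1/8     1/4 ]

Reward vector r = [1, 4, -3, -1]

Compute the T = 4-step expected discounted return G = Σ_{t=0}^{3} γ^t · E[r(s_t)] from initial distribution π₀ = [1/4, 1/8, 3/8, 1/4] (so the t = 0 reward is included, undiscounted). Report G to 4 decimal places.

G = -0.1161

t=0: π = [0.2500, 0.1250, 0.3750, 0.2500], E[r] = -0.6250, γ^t·E[r] = -0.625000, running G = -0.625000
t=1: π = [0.2344, 0.2656, 0.2344, 0.2656], E[r] = 0.3281, γ^t·E[r] = 0.229688, running G = -0.395313
t=2: π = [0.2539, 0.2500, 0.2129, 0.2832], E[r] = 0.3320, γ^t·E[r] = 0.162695, running G = -0.232617
t=3: π = [0.2495, 0.2542, 0.2151, 0.2813], E[r] = 0.3396, γ^t·E[r] = 0.116483, running G = -0.116135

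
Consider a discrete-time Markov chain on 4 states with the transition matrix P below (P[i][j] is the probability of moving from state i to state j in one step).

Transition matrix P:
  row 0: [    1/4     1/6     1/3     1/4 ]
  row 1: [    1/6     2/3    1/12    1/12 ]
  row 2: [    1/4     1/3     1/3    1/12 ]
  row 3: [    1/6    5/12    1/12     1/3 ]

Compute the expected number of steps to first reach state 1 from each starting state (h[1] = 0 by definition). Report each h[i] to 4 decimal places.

h = [3.7241, 0.0000, 3.2512, 2.8374]

First-step conditioning: h[1] = 0; for i ≠ 1, h[i] = 1 + Σ_k P[i][k]·h[k].
  h[0] = 1 + 1/4·h[0] + 1/3·h[2] + 1/4·h[3]
  h[2] = 1 + 1/4·h[0] + 1/3·h[2] + 1/12·h[3]
  h[3] = 1 + 1/6·h[0] + 1/12·h[2] + 1/3·h[3]
Solving the 3×3 linear system over states ≠ 1 gives exactly h = [108/29, 0, 660/203, 576/203] (h[1] = 0 is the target).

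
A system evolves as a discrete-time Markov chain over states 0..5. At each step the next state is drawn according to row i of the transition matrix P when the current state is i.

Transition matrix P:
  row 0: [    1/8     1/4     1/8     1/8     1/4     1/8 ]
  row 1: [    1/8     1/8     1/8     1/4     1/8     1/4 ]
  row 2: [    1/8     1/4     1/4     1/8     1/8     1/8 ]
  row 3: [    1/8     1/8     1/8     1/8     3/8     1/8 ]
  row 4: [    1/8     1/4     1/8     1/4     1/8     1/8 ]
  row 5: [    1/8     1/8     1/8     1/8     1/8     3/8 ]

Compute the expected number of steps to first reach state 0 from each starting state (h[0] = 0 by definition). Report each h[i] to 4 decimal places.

h = [0.0000, 8.0000, 8.0000, 8.0000, 8.0000, 8.0000]

First-step conditioning: h[0] = 0; for i ≠ 0, h[i] = 1 + Σ_k P[i][k]·h[k].
  h[1] = 1 + 1/8·h[1] + 1/8·h[2] + 1/4·h[3] + 1/8·h[4] + 1/4·h[5]
  h[2] = 1 + 1/4·h[1] + 1/4·h[2] + 1/8·h[3] + 1/8·h[4] + 1/8·h[5]
  h[3] = 1 + 1/8·h[1] + 1/8·h[2] + 1/8·h[3] + 3/8·h[4] + 1/8·h[5]
  h[4] = 1 + 1/4·h[1] + 1/8·h[2] + 1/4·h[3] + 1/8·h[4] + 1/8·h[5]
  h[5] = 1 + 1/8·h[1] + 1/8·h[2] + 1/8·h[3] + 1/8·h[4] + 3/8·h[5]
Solving the 5×5 linear system over states ≠ 0 gives exactly h = [0, 8, 8, 8, 8, 8] (h[0] = 0 is the target).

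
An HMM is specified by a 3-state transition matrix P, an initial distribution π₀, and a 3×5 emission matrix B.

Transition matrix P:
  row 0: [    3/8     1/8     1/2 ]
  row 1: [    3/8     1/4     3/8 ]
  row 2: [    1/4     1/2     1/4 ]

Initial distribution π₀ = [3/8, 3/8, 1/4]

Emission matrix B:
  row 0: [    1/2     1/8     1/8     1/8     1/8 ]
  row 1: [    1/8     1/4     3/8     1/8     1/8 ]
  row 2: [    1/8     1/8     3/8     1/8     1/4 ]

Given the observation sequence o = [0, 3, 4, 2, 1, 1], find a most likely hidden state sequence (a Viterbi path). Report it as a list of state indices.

t=0: δ = [1.875e-01, 4.688e-02, 3.125e-02]  (obs o_0=0)
t=1: δ = [8.789e-03, 2.930e-03, 1.172e-02]  ψ = [0, 0, 0]  (obs o_1=3)
t=2: δ = [4.120e-04, 7.324e-04, 1.099e-03]  ψ = [0, 2, 0]  (obs o_2=4)
t=3: δ = [3.433e-05, 2.060e-04, 1.030e-04]  ψ = [1, 2, 1]  (obs o_3=2)
t=4: δ = [9.656e-06, 1.287e-05, 9.656e-06]  ψ = [1, 1, 1]  (obs o_4=1)
t=5: δ = [6.035e-07, 1.207e-06, 6.035e-07]  ψ = [1, 2, 0]  (obs o_5=1)
backtrack: best end state = 1; path = [0, 0, 2, 1, 2, 1]

path = [0, 0, 2, 1, 2, 1]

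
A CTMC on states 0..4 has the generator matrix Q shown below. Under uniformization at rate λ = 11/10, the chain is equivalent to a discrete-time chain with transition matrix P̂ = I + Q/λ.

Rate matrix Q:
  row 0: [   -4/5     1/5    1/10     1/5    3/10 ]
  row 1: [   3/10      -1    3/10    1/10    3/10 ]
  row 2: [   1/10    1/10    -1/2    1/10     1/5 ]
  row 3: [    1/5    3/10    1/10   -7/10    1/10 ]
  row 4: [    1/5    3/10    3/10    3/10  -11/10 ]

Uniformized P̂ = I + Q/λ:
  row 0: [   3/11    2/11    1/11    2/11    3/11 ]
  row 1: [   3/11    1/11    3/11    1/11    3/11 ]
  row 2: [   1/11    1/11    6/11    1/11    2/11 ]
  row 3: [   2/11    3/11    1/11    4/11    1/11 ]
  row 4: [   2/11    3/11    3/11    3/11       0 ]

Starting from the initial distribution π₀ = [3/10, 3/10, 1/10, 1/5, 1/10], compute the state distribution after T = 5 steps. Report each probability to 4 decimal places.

t=0: π = [0.3000, 0.3000, 0.1000, 0.2000, 0.1000]
t=1: π = [0.2273, 0.1727, 0.2091, 0.1909, 0.2000]
t=2: π = [0.1992, 0.1826, 0.2537, 0.2000, 0.1645]
t=3: π = [0.1935, 0.1753, 0.2693, 0.1935, 0.1684]
t=4: π = [0.1909, 0.1743, 0.2758, 0.1919, 0.1671]
t=5: π = [0.1899, 0.1735, 0.2784, 0.1910, 0.1672]

π = [0.1899, 0.1735, 0.2784, 0.1910, 0.1672]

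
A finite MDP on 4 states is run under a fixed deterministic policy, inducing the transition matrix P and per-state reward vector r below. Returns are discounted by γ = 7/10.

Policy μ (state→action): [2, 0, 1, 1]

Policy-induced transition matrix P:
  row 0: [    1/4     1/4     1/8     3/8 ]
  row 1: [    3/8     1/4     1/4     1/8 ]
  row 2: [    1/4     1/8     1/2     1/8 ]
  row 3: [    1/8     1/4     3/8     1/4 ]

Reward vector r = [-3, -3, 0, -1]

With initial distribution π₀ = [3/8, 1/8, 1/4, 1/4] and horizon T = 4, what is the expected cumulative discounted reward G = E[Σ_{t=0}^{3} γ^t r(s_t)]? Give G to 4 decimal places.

t=0: π = [0.3750, 0.1250, 0.2500, 0.2500], E[r] = -1.7500, γ^t·E[r] = -1.750000, running G = -1.750000
t=1: π = [0.2344, 0.2188, 0.2969, 0.2500], E[r] = -1.6094, γ^t·E[r] = -1.126563, running G = -2.876563
t=2: π = [0.2461, 0.2129, 0.3262, 0.2148], E[r] = -1.5918, γ^t·E[r] = -0.779980, running G = -3.656543
t=3: π = [0.2498, 0.2092, 0.3276, 0.2134], E[r] = -1.5903, γ^t·E[r] = -0.545484, running G = -4.202027

G = -4.2020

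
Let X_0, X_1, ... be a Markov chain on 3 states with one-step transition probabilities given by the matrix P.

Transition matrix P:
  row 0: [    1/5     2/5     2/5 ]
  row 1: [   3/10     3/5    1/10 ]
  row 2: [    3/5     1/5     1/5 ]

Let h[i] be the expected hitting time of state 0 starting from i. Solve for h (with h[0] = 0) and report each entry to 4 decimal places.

h = [0.0000, 3.0000, 2.0000]

First-step conditioning: h[0] = 0; for i ≠ 0, h[i] = 1 + Σ_k P[i][k]·h[k].
  h[1] = 1 + 3/5·h[1] + 1/10·h[2]
  h[2] = 1 + 1/5·h[1] + 1/5·h[2]
Solving the 2×2 linear system over states ≠ 0 gives exactly h = [0, 3, 2] (h[0] = 0 is the target).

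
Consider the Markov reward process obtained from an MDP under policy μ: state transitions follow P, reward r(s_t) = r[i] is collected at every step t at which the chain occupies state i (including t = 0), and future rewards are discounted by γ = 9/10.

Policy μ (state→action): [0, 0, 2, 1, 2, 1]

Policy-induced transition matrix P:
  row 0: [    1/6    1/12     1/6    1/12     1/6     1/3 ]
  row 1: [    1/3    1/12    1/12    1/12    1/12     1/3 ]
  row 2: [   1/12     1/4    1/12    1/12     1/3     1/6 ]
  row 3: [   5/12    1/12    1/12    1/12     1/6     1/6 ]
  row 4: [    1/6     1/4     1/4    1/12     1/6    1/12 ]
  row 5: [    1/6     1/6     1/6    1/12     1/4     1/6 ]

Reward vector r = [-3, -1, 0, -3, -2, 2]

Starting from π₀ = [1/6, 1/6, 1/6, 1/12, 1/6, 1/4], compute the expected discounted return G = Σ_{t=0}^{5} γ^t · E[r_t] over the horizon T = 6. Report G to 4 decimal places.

t=0: π = [0.1667, 0.1667, 0.1667, 0.0833, 0.1667, 0.2500], E[r] = -0.7500, γ^t·E[r] = -0.750000, running G = -0.750000
t=1: π = [0.2014, 0.1597, 0.1458, 0.0833, 0.2014, 0.2083], E[r] = -1.0000, γ^t·E[r] = -0.900000, running G = -1.650000
t=2: π = [0.2020, 0.1586, 0.1510, 0.0833, 0.1950, 0.2101], E[r] = -0.9844, γ^t·E[r] = -0.797344, running G = -2.447344
t=3: π = [0.2013, 0.1585, 0.1502, 0.0833, 0.1961, 0.2105], E[r] = -0.9838, γ^t·E[r] = -0.717188, running G = -3.164531
t=4: π = [0.2014, 0.1586, 0.1503, 0.0833, 0.1960, 0.2103], E[r] = -0.9843, γ^t·E[r] = -0.645777, running G = -3.810308
t=5: π = [0.2014, 0.1586, 0.1503, 0.0833, 0.1960, 0.2103], E[r] = -0.9842, γ^t·E[r] = -0.581161, running G = -4.391469

G = -4.3915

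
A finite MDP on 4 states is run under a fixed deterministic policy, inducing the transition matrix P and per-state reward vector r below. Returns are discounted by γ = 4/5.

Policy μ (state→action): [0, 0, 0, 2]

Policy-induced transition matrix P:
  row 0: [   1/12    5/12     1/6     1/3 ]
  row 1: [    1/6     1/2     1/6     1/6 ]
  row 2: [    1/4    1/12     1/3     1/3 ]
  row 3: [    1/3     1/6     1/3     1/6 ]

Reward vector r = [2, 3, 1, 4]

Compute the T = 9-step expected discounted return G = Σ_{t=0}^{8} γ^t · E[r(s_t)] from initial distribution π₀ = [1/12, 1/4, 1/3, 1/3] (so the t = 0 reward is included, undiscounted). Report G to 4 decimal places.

t=0: π = [0.0833, 0.2500, 0.3333, 0.3333], E[r] = 2.5833, γ^t·E[r] = 2.583333, running G = 2.583333
t=1: π = [0.2431, 0.2431, 0.2778, 0.2361], E[r] = 2.4375, γ^t·E[r] = 1.950000, running G = 4.533333
t=2: π = [0.2089, 0.2853, 0.2523, 0.2535], E[r] = 2.5399, γ^t·E[r] = 1.625556, running G = 6.158889
t=3: π = [0.2125, 0.2930, 0.2510, 0.2435], E[r] = 2.5291, γ^t·E[r] = 1.294889, running G = 7.453778
t=4: π = [0.2105, 0.2965, 0.2491, 0.2439], E[r] = 2.5353, γ^t·E[r] = 1.038454, running G = 8.492232
t=5: π = [0.2105, 0.2974, 0.2488, 0.2433], E[r] = 2.5351, γ^t·E[r] = 0.830686, running G = 9.322918
t=6: π = [0.2104, 0.2977, 0.2487, 0.2432], E[r] = 2.5355, γ^t·E[r] = 0.664657, running G = 9.987575
t=7: π = [0.2104, 0.2978, 0.2487, 0.2432], E[r] = 2.5355, γ^t·E[r] = 0.531729, running G = 10.519304
t=8: π = [0.2104, 0.2978, 0.2486, 0.2432], E[r] = 2.5355, γ^t·E[r] = 0.425388, running G = 10.944692

G = 10.9447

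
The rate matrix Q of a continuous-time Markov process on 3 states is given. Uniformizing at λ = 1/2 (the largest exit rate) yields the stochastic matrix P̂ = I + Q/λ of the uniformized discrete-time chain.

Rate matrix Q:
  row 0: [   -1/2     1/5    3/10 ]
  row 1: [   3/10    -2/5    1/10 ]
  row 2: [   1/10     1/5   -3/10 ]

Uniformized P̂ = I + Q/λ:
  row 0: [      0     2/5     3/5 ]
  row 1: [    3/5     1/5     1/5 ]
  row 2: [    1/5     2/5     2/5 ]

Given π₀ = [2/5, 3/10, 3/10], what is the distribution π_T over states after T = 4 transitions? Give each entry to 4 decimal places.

t=0: π = [0.4000, 0.3000, 0.3000]
t=1: π = [0.2400, 0.3400, 0.4200]
t=2: π = [0.2880, 0.3320, 0.3800]
t=3: π = [0.2752, 0.3336, 0.3912]
t=4: π = [0.2784, 0.3333, 0.3883]

π = [0.2784, 0.3333, 0.3883]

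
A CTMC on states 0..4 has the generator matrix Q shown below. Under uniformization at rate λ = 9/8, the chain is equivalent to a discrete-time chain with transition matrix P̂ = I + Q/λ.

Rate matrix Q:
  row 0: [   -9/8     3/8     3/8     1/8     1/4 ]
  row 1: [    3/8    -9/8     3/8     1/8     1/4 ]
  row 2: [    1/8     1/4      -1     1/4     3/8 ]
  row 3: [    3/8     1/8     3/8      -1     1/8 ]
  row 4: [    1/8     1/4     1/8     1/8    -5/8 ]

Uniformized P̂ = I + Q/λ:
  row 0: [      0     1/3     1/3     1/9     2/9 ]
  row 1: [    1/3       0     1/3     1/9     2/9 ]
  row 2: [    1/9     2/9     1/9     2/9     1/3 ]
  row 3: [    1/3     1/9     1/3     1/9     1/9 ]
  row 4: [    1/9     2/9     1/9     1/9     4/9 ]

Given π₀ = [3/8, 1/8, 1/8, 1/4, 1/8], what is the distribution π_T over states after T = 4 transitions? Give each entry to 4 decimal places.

π = [0.1642, 0.1842, 0.2188, 0.1355, 0.2973]

t=0: π = [0.3750, 0.1250, 0.1250, 0.2500, 0.1250]
t=1: π = [0.1528, 0.2083, 0.2778, 0.1250, 0.2361]
t=2: π = [0.1682, 0.1790, 0.2191, 0.1420, 0.2917]
t=3: π = [0.1638, 0.1854, 0.2198, 0.1355, 0.2956]
t=4: π = [0.1642, 0.1842, 0.2188, 0.1355, 0.2973]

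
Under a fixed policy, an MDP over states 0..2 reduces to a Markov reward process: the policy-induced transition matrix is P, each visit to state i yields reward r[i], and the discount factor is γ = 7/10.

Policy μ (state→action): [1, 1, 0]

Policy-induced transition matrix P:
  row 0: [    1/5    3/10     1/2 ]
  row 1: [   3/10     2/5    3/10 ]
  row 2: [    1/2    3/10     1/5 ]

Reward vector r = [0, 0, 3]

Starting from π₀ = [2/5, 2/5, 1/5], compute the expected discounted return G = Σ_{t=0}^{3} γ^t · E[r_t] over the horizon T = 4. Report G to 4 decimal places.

t=0: π = [0.4000, 0.4000, 0.2000], E[r] = 0.6000, γ^t·E[r] = 0.600000, running G = 0.600000
t=1: π = [0.3000, 0.3400, 0.3600], E[r] = 1.0800, γ^t·E[r] = 0.756000, running G = 1.356000
t=2: π = [0.3420, 0.3340, 0.3240], E[r] = 0.9720, γ^t·E[r] = 0.476280, running G = 1.832280
t=3: π = [0.3306, 0.3334, 0.3360], E[r] = 1.0080, γ^t·E[r] = 0.345744, running G = 2.178024

G = 2.1780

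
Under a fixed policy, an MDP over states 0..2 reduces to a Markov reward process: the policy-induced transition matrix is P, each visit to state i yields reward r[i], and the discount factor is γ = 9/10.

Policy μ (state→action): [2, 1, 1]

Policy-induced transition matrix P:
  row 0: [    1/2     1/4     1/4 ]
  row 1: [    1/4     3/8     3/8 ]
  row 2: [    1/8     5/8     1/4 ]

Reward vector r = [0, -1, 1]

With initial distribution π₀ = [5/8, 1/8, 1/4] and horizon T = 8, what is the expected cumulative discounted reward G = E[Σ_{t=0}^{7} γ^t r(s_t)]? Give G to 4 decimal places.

G = -0.3753

t=0: π = [0.6250, 0.1250, 0.2500], E[r] = 0.1250, γ^t·E[r] = 0.125000, running G = 0.125000
t=1: π = [0.3750, 0.3594, 0.2656], E[r] = -0.0938, γ^t·E[r] = -0.084375, running G = 0.040625
t=2: π = [0.3105, 0.3945, 0.2949], E[r] = -0.0996, γ^t·E[r] = -0.080684, running G = -0.040059
t=3: π = [0.2908, 0.4099, 0.2993], E[r] = -0.1106, γ^t·E[r] = -0.080624, running G = -0.120683
t=4: π = [0.2853, 0.4135, 0.3012], E[r] = -0.1122, γ^t·E[r] = -0.073643, running G = -0.194326
t=5: π = [0.2837, 0.4146, 0.3017], E[r] = -0.1130, γ^t·E[r] = -0.066704, running G = -0.261030
t=6: π = [0.2832, 0.4150, 0.3018], E[r] = -0.1131, γ^t·E[r] = -0.060123, running G = -0.321153
t=7: π = [0.2831, 0.4151, 0.3019], E[r] = -0.1132, γ^t·E[r] = -0.054137, running G = -0.375290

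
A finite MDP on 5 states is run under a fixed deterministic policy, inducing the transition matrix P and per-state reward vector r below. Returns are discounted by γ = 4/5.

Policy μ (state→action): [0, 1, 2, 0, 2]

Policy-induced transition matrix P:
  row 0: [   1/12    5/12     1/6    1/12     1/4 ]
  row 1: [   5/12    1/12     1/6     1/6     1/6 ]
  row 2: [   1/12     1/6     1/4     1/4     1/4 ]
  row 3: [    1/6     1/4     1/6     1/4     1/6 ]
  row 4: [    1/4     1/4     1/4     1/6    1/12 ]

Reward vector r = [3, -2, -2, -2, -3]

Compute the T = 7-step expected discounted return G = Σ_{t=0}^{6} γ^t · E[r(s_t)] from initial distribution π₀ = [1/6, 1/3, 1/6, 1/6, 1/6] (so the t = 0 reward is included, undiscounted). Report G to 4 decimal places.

t=0: π = [0.1667, 0.3333, 0.1667, 0.1667, 0.1667], E[r] = -1.3333, γ^t·E[r] = -1.333333, running G = -1.333333
t=1: π = [0.2361, 0.2083, 0.1944, 0.1806, 0.1806], E[r] = -1.0000, γ^t·E[r] = -0.800000, running G = -2.133333
t=2: π = [0.1979, 0.2384, 0.1979, 0.1782, 0.1875], E[r] = -1.1979, γ^t·E[r] = -0.766667, running G = -2.900000
t=3: π = [0.2089, 0.2268, 0.1988, 0.1815, 0.1840], E[r] = -1.1395, γ^t·E[r] = -0.583407, running G = -3.483407
t=4: π = [0.2047, 0.2305, 0.1986, 0.1809, 0.1853], E[r] = -1.1617, γ^t·E[r] = -0.475842, running G = -3.959249
t=5: π = [0.2061, 0.2292, 0.1987, 0.1812, 0.1848], E[r] = -1.1542, γ^t·E[r] = -0.378224, running G = -4.337473
t=6: π = [0.2056, 0.2296, 0.1986, 0.1811, 0.1850], E[r] = -1.1569, γ^t·E[r] = -0.303262, running G = -4.640735

G = -4.6407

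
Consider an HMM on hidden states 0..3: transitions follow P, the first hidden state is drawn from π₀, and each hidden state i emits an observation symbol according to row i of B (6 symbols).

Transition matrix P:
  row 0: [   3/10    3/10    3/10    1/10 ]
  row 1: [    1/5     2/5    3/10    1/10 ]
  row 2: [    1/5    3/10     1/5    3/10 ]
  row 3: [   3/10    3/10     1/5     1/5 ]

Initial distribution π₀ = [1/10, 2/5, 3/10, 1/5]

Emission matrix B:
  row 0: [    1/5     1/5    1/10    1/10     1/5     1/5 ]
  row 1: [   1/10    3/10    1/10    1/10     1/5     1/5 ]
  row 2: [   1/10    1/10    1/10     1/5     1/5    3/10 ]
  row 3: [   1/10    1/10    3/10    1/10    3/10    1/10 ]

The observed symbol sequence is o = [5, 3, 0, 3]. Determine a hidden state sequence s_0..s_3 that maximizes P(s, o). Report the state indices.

t=0: δ = [2.000e-02, 8.000e-02, 9.000e-02, 2.000e-02]  (obs o_0=5)
t=1: δ = [1.800e-03, 3.200e-03, 4.800e-03, 2.700e-03]  ψ = [2, 1, 1, 2]  (obs o_1=3)
t=2: δ = [1.920e-04, 1.440e-04, 9.600e-05, 1.440e-04]  ψ = [2, 2, 1, 2]  (obs o_2=0)
t=3: δ = [5.760e-06, 5.760e-06, 1.152e-05, 2.880e-06]  ψ = [0, 0, 0, 2]  (obs o_3=3)
backtrack: best end state = 2; path = [1, 2, 0, 2]

path = [1, 2, 0, 2]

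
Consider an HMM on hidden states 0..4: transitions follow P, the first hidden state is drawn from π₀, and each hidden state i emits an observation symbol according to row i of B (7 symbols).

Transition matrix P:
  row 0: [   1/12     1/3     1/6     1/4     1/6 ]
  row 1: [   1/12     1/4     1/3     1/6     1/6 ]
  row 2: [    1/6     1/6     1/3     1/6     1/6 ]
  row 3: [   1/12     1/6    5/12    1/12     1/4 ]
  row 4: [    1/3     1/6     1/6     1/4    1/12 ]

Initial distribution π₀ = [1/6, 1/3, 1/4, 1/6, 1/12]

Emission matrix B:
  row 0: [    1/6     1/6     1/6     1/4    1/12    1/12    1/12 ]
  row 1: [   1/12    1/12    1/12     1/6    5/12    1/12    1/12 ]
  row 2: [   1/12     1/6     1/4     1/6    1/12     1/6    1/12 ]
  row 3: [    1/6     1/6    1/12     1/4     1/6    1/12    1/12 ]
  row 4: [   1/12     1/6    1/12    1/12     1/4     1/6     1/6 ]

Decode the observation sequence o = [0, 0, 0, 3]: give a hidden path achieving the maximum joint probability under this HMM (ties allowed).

path = [0, 3, 2, 2]

t=0: δ = [2.778e-02, 2.778e-02, 2.083e-02, 2.778e-02, 6.944e-03]  (obs o_0=0)
t=1: δ = [5.787e-04, 7.716e-04, 9.645e-04, 1.157e-03, 5.787e-04]  ψ = [2, 0, 3, 0, 3]  (obs o_1=0)
t=2: δ = [3.215e-05, 1.608e-05, 4.019e-05, 2.679e-05, 2.411e-05]  ψ = [4, 0, 3, 2, 3]  (obs o_2=0)
t=3: δ = [2.009e-06, 1.786e-06, 2.233e-06, 2.009e-06, 5.582e-07]  ψ = [4, 0, 2, 0, 2]  (obs o_3=3)
backtrack: best end state = 2; path = [0, 3, 2, 2]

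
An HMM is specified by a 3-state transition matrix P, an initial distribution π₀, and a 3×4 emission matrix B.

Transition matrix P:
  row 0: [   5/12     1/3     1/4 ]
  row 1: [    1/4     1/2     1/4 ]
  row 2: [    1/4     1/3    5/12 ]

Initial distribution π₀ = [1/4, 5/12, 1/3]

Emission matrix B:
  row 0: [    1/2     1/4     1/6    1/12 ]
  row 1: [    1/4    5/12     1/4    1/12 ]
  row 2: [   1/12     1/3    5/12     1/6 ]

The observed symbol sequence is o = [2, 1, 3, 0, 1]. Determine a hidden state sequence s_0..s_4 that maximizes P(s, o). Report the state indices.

t=0: δ = [4.167e-02, 1.042e-01, 1.389e-01]  (obs o_0=2)
t=1: δ = [8.681e-03, 2.170e-02, 1.929e-02]  ψ = [2, 1, 2]  (obs o_1=1)
t=2: δ = [4.521e-04, 9.042e-04, 1.340e-03]  ψ = [1, 1, 2]  (obs o_2=3)
t=3: δ = [1.674e-04, 1.130e-04, 4.651e-05]  ψ = [2, 1, 2]  (obs o_3=0)
t=4: δ = [1.744e-05, 2.355e-05, 1.395e-05]  ψ = [0, 1, 0]  (obs o_4=1)
backtrack: best end state = 1; path = [1, 1, 1, 1, 1]

path = [1, 1, 1, 1, 1]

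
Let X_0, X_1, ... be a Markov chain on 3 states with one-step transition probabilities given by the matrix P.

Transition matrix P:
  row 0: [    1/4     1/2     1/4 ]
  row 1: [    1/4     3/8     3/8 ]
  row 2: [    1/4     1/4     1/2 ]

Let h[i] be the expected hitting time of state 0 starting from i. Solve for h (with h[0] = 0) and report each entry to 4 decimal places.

h = [0.0000, 4.0000, 4.0000]

First-step conditioning: h[0] = 0; for i ≠ 0, h[i] = 1 + Σ_k P[i][k]·h[k].
  h[1] = 1 + 3/8·h[1] + 3/8·h[2]
  h[2] = 1 + 1/4·h[1] + 1/2·h[2]
Solving the 2×2 linear system over states ≠ 0 gives exactly h = [0, 4, 4] (h[0] = 0 is the target).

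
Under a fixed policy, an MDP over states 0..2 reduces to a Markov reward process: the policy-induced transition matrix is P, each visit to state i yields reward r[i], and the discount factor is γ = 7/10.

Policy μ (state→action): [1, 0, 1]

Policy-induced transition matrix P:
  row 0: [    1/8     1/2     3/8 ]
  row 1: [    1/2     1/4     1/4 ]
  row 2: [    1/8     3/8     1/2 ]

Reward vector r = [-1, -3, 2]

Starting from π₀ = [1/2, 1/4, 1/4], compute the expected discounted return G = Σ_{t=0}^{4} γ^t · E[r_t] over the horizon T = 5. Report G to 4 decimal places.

G = -1.8682

t=0: π = [0.5000, 0.2500, 0.2500], E[r] = -0.7500, γ^t·E[r] = -0.750000, running G = -0.750000
t=1: π = [0.2188, 0.4063, 0.3750], E[r] = -0.6875, γ^t·E[r] = -0.481250, running G = -1.231250
t=2: π = [0.2773, 0.3516, 0.3711], E[r] = -0.5898, γ^t·E[r] = -0.289023, running G = -1.520273
t=3: π = [0.2568, 0.3657, 0.3774], E[r] = -0.5991, γ^t·E[r] = -0.205499, running G = -1.725772
t=4: π = [0.2621, 0.3614, 0.3765], E[r] = -0.5934, γ^t·E[r] = -0.142471, running G = -1.868243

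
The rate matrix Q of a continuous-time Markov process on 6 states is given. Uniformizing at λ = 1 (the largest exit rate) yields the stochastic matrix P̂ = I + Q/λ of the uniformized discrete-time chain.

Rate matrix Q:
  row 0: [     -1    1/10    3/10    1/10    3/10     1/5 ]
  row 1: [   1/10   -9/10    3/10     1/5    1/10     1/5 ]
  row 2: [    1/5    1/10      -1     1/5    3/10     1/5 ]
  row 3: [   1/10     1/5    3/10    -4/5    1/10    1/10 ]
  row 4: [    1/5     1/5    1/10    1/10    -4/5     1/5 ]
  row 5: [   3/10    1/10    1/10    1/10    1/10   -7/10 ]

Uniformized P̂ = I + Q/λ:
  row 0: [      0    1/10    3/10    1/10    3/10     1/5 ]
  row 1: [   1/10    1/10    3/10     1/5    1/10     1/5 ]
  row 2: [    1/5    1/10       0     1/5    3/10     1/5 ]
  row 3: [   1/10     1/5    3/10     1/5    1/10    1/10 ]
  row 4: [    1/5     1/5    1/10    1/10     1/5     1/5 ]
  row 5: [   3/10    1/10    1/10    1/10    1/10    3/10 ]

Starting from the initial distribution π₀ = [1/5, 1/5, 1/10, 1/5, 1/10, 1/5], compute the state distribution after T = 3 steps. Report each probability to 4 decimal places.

π = [0.1596, 0.1336, 0.1727, 0.1444, 0.1841, 0.2056]

t=0: π = [0.2000, 0.2000, 0.1000, 0.2000, 0.1000, 0.2000]
t=1: π = [0.1400, 0.1300, 0.2100, 0.1500, 0.1700, 0.2000]
t=2: π = [0.1640, 0.1320, 0.1630, 0.1490, 0.1870, 0.2050]
t=3: π = [0.1596, 0.1336, 0.1727, 0.1444, 0.1841, 0.2056]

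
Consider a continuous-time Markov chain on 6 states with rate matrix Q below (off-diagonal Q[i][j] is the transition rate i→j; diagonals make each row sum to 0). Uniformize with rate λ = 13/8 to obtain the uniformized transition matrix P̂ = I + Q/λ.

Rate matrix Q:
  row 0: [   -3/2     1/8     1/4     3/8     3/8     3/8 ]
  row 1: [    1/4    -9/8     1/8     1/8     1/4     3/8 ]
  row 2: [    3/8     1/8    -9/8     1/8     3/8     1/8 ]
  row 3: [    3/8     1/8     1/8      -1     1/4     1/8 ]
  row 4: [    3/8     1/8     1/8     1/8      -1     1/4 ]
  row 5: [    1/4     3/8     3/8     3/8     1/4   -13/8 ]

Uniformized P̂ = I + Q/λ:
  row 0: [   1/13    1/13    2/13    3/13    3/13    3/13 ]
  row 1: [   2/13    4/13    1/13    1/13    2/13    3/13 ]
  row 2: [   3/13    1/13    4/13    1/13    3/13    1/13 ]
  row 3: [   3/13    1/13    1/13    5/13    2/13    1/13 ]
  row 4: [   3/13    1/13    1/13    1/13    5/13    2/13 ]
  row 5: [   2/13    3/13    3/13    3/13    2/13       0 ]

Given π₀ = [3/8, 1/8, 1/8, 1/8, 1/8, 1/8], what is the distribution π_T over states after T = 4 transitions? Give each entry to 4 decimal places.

t=0: π = [0.3750, 0.1250, 0.1250, 0.1250, 0.1250, 0.1250]
t=1: π = [0.1538, 0.1250, 0.1538, 0.1923, 0.2212, 0.1538]
t=2: π = [0.1857, 0.1294, 0.1479, 0.1834, 0.2286, 0.1250]
t=3: π = [0.1826, 0.1260, 0.1446, 0.1812, 0.2322, 0.1334]
t=4: π = [0.1827, 0.1265, 0.1449, 0.1813, 0.2326, 0.1320]

π = [0.1827, 0.1265, 0.1449, 0.1813, 0.2326, 0.1320]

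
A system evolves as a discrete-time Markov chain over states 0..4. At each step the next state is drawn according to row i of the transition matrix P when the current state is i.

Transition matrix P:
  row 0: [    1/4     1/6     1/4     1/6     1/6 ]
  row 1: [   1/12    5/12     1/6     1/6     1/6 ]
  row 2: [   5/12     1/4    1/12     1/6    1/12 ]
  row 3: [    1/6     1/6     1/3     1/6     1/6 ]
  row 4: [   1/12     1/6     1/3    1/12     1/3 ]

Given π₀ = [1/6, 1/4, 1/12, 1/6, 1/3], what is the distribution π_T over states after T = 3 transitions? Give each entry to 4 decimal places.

π = [0.2024, 0.2465, 0.2207, 0.1516, 0.1788]

t=0: π = [0.1667, 0.2500, 0.0833, 0.1667, 0.3333]
t=1: π = [0.1528, 0.2361, 0.2569, 0.1389, 0.2153]
t=2: π = [0.2060, 0.2471, 0.2170, 0.1487, 0.1811]
t=3: π = [0.2024, 0.2465, 0.2207, 0.1516, 0.1788]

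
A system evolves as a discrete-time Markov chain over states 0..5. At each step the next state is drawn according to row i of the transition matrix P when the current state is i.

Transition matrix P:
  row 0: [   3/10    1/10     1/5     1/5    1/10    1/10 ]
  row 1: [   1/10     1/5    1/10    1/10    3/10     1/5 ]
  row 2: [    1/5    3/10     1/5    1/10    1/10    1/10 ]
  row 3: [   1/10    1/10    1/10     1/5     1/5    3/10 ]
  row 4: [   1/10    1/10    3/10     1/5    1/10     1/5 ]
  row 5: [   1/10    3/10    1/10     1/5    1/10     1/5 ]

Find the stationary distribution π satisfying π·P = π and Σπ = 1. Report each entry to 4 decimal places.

Balance equations π_j = Σ_i π_i·P[i][j]:
  π_0 = 3/10·π_0 + 1/10·π_1 + 1/5·π_2 + 1/10·π_3 + 1/10·π_4 + 1/10·π_5
  π_1 = 1/10·π_0 + 1/5·π_1 + 3/10·π_2 + 1/10·π_3 + 1/10·π_4 + 3/10·π_5
  π_2 = 1/5·π_0 + 1/10·π_1 + 1/5·π_2 + 1/10·π_3 + 3/10·π_4 + 1/10·π_5
  π_3 = 1/5·π_0 + 1/10·π_1 + 1/10·π_2 + 1/5·π_3 + 1/5·π_4 + 1/5·π_5
  π_4 = 1/10·π_0 + 3/10·π_1 + 1/10·π_2 + 1/5·π_3 + 1/10·π_4 + 1/10·π_5
  normalize: π_0 + π_1 + π_2 + π_3 + π_4 + π_5 = 1
Solving the linear system gives exactly π = [5776/39783, 2497/13261, 6425/39783, 6565/39783, 6133/39783, 7393/39783].

π = [0.1452, 0.1883, 0.1615, 0.1650, 0.1542, 0.1858]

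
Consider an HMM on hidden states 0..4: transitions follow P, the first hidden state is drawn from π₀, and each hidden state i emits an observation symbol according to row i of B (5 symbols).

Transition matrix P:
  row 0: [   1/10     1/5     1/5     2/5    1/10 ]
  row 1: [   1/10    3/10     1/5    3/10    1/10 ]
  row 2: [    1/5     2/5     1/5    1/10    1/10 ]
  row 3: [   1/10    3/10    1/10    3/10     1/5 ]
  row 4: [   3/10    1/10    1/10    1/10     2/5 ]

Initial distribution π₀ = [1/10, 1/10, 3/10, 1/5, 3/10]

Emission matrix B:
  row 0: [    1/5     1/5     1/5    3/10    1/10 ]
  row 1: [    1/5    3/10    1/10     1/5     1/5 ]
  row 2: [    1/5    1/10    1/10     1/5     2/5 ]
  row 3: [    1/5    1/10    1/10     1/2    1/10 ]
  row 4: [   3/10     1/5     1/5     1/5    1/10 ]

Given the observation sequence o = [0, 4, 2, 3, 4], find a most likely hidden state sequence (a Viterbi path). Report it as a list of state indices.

path = [4, 4, 0, 3, 1]

t=0: δ = [2.000e-02, 2.000e-02, 6.000e-02, 4.000e-02, 9.000e-02]  (obs o_0=0)
t=1: δ = [2.700e-03, 4.800e-03, 4.800e-03, 1.200e-03, 3.600e-03]  ψ = [4, 2, 2, 3, 4]  (obs o_1=4)
t=2: δ = [2.160e-04, 1.920e-04, 9.600e-05, 1.440e-04, 2.880e-04]  ψ = [4, 2, 1, 1, 4]  (obs o_2=2)
t=3: δ = [2.592e-05, 1.152e-05, 8.640e-06, 4.320e-05, 2.304e-05]  ψ = [4, 1, 0, 0, 4]  (obs o_3=3)
t=4: δ = [6.912e-07, 2.592e-06, 2.074e-06, 1.296e-06, 9.216e-07]  ψ = [4, 3, 0, 3, 4]  (obs o_4=4)
backtrack: best end state = 1; path = [4, 4, 0, 3, 1]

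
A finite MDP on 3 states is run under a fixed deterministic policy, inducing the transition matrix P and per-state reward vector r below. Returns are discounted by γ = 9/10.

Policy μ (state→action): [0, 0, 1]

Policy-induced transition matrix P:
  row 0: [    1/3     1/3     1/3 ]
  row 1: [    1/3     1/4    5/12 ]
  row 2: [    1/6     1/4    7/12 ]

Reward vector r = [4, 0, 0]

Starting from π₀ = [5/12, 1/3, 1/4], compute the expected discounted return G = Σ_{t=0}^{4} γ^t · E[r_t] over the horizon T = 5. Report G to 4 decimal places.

G = 4.9833

t=0: π = [0.4167, 0.3333, 0.2500], E[r] = 1.6667, γ^t·E[r] = 1.666667, running G = 1.666667
t=1: π = [0.2917, 0.2847, 0.4236], E[r] = 1.1667, γ^t·E[r] = 1.050000, running G = 2.716667
t=2: π = [0.2627, 0.2743, 0.4630], E[r] = 1.0509, γ^t·E[r] = 0.851250, running G = 3.567917
t=3: π = [0.2562, 0.2719, 0.4719], E[r] = 1.0247, γ^t·E[r] = 0.747000, running G = 4.314917
t=4: π = [0.2547, 0.2713, 0.4740], E[r] = 1.0187, γ^t·E[r] = 0.668377, running G = 4.983293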